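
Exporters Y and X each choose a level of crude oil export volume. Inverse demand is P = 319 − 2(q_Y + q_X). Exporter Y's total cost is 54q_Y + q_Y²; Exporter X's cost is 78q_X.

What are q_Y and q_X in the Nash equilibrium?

Exporter Y's profit: π = q_Y(319 − 2(q_Y + q_X)) − 54q_Y − q_Y².
∂π/∂q_Y = 265 − 6q_Y − 2q_X = 0, so q_Y = 265/6 − (1/3)q_X.
For X: ∂π/∂q_X = 241 − 4q_X − 2q_Y = 0 ⇒ q_X = 60.25 − 0.5q_Y.
Solving the two reaction functions simultaneously: (1 − (−1/3)(−0.5))q_Y = 265/6 − (1/3)·60.25, so (5/6)q_Y = 289/12 and q_Y = 28.9.
Then q_X = 60.25 − 0.5·28.9 = 45.8.

28.9, 45.8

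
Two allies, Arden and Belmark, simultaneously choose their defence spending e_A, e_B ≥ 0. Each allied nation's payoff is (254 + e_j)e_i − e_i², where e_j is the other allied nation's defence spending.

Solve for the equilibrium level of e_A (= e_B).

Arden's payoff is (254 + e_B)e_A − e_A².
∂π/∂e_A = 254 + e_B − 2e_A = 0, so e_A = 127 + 0.5e_B.
By symmetry e_B = e_A; substituting into the reaction function, 0.5e_A = 127 and e_A = 254.

254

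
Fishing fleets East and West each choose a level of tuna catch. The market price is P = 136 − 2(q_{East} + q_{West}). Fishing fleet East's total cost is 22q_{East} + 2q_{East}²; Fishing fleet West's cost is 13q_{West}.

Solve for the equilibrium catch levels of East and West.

7.5, 27

Fishing fleet East's profit: π = q_{East}(136 − 2(q_{East} + q_{West})) − 22q_{East} − 2q_{East}².
∂π/∂q_{East} = 114 − 8q_{East} − 2q_{West} = 0, so q_{East} = 14.25 − 0.25q_{West}.
For West: ∂π/∂q_{West} = 123 − 4q_{West} − 2q_{East} = 0 ⇒ q_{West} = 30.75 − 0.5q_{East}.
Solving the two reaction functions simultaneously: (1 − (−0.25)(−0.5))q_{East} = 14.25 − 0.25·30.75, so 0.875q_{East} = 6.5625 and q_{East} = 7.5.
Then q_{West} = 30.75 − 0.5·7.5 = 27.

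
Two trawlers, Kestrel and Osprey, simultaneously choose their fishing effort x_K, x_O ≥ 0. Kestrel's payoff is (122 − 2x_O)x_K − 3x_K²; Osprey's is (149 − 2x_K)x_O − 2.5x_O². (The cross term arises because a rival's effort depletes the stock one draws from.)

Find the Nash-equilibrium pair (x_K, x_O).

12, 25

Expanding Kestrel's payoff: 122x_K − 2x_Ox_K − 3x_K².
∂π/∂x_K = 122 − 2x_O − 6x_K = 0, so x_K = 61/3 − (1/3)x_O.
Likewise for Osprey: x_O = 29.8 − 0.4x_K.
Plugging x_O into Kestrel's best response: x_K = 61/3 − (1/3)(29.8 − 0.4x_K) ⇒ (13/15)x_K = 10.4, so x_K = 12.
Then x_O = 29.8 − 0.4·12 = 25.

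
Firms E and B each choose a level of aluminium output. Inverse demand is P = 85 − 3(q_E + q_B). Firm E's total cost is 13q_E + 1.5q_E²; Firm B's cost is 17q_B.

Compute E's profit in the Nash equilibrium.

Firm E's profit: π = q_E(85 − 3(q_E + q_B)) − 13q_E − 1.5q_E².
∂π/∂q_E = 72 − 9q_E − 3q_B = 0, so q_E = 8 − (1/3)q_B.
For B: ∂π/∂q_B = 68 − 6q_B − 3q_E = 0 ⇒ q_B = 34/3 − 0.5q_E.
Solving the two reaction functions simultaneously: (1 − (−1/3)(−0.5))q_E = 8 − (1/3)·(34/3), so (5/6)q_E = 38/9 and q_E = 76/15.
Then q_B = 34/3 − 0.5·(76/15) = 8.8.
Price P = 85 − 3·(208/15) = 43.4.
E's profit: (43.4 − 13)·(76/15) − 1.5(76/15)² = 115.52.

115.52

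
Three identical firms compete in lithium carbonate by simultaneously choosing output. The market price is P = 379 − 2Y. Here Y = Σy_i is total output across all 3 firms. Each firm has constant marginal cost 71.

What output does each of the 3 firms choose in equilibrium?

38.5

A representative firm's profit is π_i = y_i(379 − 2Y) − 71y_i, with Y = y_i + Σ_{j≠i} y_j.
First-order condition: 308 − 4y_i − 2Σ_{j≠i} y_j = 0.
Imposing symmetry (y_j = y for all j) turns Σ_{j≠i} y_j into 2y, so 308 = 8y and y = 38.5.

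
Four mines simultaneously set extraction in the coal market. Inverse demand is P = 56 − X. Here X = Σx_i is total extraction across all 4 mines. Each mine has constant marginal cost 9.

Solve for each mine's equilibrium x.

A representative mine's profit is π_i = x_i(56 − X) − 9x_i, with X = x_i + Σ_{j≠i} x_j.
First-order condition: 47 − 2x_i − Σ_{j≠i} x_j = 0.
In a symmetric equilibrium every mine chooses the same x, so Σ_{j≠i} x_j = 3x. The condition becomes 47 − 5x = 0, giving x = 47/5 = 9.4.

9.4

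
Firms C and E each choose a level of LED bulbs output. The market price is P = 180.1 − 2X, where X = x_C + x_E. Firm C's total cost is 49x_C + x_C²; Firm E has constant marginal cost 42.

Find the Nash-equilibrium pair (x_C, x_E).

Firm C's profit: π = x_C(180.1 − 2(x_C + x_E)) − 49x_C − x_C².
∂π/∂x_C = 131.1 − 6x_C − 2x_E = 0, so x_C = 21.85 − (1/3)x_E.
For E: ∂π/∂x_E = 138.1 − 4x_E − 2x_C = 0 ⇒ x_E = 34.525 − 0.5x_C.
Solving the two reaction functions simultaneously: (1 − (−1/3)(−0.5))x_C = 21.85 − (1/3)·34.525, so (5/6)x_C = 1241/120 and x_C = 12.41.
Then x_E = 34.525 − 0.5·12.41 = 28.32.

12.41, 28.32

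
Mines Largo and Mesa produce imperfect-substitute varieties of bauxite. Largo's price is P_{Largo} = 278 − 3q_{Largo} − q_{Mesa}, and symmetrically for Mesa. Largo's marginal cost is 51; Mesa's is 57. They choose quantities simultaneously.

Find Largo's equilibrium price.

148.8

Mine Largo's profit: π = q_{Largo}(278 − 3q_{Largo} − q_{Mesa}) − 51q_{Largo}.
∂π/∂q_{Largo} = 227 − 6q_{Largo} − q_{Mesa} = 0 ⇒ q_{Largo} = 227/6 − (1/6)q_{Mesa}.
Similarly q_{Mesa} = 221/6 − (1/6)q_{Largo}.
Substituting the second reaction function into the first: q_{Largo} = 227/6 − (1/6)(221/6 − (1/6)q_{Largo}), which gives (35/36)q_{Largo} = 1141/36 ⇒ q_{Largo} = 32.6.
Then q_{Mesa} = 221/6 − (1/6)·32.6 = 31.4.
P_{Largo} = 278 − 3·32.6 − 31.4 = 148.8.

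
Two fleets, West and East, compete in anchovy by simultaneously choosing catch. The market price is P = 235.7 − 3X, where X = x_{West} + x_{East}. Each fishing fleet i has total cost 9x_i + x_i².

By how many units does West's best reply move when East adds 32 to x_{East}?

Fishing fleet West's profit: π = x_{West}(235.7 − 3(x_{West} + x_{East})) − 9x_{West} − x_{West}².
∂π/∂x_{West} = 226.7 − 8x_{West} − 3x_{East} = 0, so x_{West} = 28.3375 − 0.375x_{East}.
The reaction-function slope is −0.375, so a 32-unit rise in x_{East} moves x_{West} by −0.375 × 32 = −12. West's best response falls — the actions are strategic substitutes.

-12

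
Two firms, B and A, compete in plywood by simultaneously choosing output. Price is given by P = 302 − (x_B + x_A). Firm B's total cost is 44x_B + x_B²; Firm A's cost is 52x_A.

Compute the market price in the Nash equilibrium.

158

Firm B's profit: π = x_B(302 − (x_B + x_A)) − 44x_B − x_B².
∂π/∂x_B = 258 − 4x_B − x_A = 0, so x_B = 64.5 − 0.25x_A.
For A: ∂π/∂x_A = 250 − 2x_A − x_B = 0 ⇒ x_A = 125 − 0.5x_B.
Solving the two reaction functions simultaneously: (1 − (−0.25)(−0.5))x_B = 64.5 − 0.25·125, so 0.875x_B = 33.25 and x_B = 38.
Then x_A = 125 − 0.5·38 = 106.
Equilibrium price: P = 302 − 144 = 158.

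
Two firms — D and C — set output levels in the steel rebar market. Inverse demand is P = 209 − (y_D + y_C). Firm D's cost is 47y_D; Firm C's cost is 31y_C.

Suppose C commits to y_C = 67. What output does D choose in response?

Firm D's profit: π = y_D(209 − (y_D + y_C)) − 47y_D.
∂π/∂y_D = 162 − 2y_D − y_C = 0, so y_D = 81 − 0.5y_C.
At y_C = 67: y_D = 81 − 0.5·67 = 47.5.

47.5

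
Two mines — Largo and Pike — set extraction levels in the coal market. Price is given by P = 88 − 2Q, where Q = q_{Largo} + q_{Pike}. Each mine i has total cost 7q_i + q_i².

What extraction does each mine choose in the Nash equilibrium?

10.125

Mine Largo's profit: π = q_{Largo}(88 − 2(q_{Largo} + q_{Pike})) − 7q_{Largo} − q_{Largo}².
∂π/∂q_{Largo} = 81 − 6q_{Largo} − 2q_{Pike} = 0, so q_{Largo} = 13.5 − (1/3)q_{Pike}.
The game is symmetric, so in equilibrium q_{Pike} = q_{Largo}: the reaction function gives (4/3)q_{Largo} = 13.5, hence q_{Largo} = 10.125.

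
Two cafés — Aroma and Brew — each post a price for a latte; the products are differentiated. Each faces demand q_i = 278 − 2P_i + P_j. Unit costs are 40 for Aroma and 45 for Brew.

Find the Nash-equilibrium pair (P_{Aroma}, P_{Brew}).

Aroma's profit: π = (P_{Aroma} − 40)(278 − 2P_{Aroma} + P_{Brew}).
∂π/∂P_{Aroma} = 358 − 4P_{Aroma} + P_{Brew} = 0 ⇒ P_{Aroma} = 89.5 + 0.25P_{Brew}.
Similarly P_{Brew} = 92 + 0.25P_{Aroma}.
Solving the two reaction functions simultaneously: (1 − (0.25)(0.25))P_{Aroma} = 89.5 + 0.25·92, so 0.9375P_{Aroma} = 112.5 and P_{Aroma} = 120.
Then P_{Brew} = 92 + 0.25·120 = 122.

120, 122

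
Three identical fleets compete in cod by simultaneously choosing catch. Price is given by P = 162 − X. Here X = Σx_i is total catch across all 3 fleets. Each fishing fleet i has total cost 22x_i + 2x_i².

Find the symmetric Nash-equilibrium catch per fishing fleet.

A representative fishing fleet's profit is π_i = x_i(162 − X) − 22x_i − 2x_i², with X = x_i + Σ_{j≠i} x_j.
First-order condition: 140 − 6x_i − Σ_{j≠i} x_j = 0.
With identical fishing fleets, set every x_j = x: then 140 − 6x − 2x = 0, i.e. x = 140/8 = 17.5.

17.5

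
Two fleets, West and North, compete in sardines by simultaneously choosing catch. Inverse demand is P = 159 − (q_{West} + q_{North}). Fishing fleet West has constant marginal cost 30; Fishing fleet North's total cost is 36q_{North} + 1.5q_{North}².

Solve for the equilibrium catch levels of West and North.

58, 13

Fishing fleet West's profit: π = q_{West}(159 − (q_{West} + q_{North})) − 30q_{West}.
∂π/∂q_{West} = 129 − 2q_{West} − q_{North} = 0, so q_{West} = 64.5 − 0.5q_{North}.
For North: ∂π/∂q_{North} = 123 − 5q_{North} − q_{West} = 0 ⇒ q_{North} = 24.6 − 0.2q_{West}.
Substituting the second reaction function into the first: q_{West} = 64.5 − 0.5(24.6 − 0.2q_{West}), which gives 0.9q_{West} = 52.2 ⇒ q_{West} = 58.
Then q_{North} = 24.6 − 0.2·58 = 13.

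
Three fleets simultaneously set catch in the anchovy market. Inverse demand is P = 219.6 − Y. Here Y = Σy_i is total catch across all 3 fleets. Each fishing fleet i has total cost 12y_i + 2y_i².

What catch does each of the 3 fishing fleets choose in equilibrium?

25.95

A representative fishing fleet's profit is π_i = y_i(219.6 − Y) − 12y_i − 2y_i², with Y = y_i + Σ_{j≠i} y_j.
First-order condition: 207.6 − 6y_i − Σ_{j≠i} y_j = 0.
In a symmetric equilibrium every fishing fleet chooses the same y, so Σ_{j≠i} y_j = 2y. The condition becomes 207.6 − 8y = 0, giving y = 207.6/8 = 25.95.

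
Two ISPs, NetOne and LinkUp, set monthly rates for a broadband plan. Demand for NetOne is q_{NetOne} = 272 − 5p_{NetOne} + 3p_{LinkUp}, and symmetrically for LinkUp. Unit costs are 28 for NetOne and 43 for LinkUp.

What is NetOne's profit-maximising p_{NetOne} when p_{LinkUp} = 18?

NetOne's profit: π = (p_{NetOne} − 28)(272 − 5p_{NetOne} + 3p_{LinkUp}).
∂π/∂p_{NetOne} = 412 − 10p_{NetOne} + 3p_{LinkUp} = 0 ⇒ p_{NetOne} = 41.2 + 0.3p_{LinkUp}.
At p_{LinkUp} = 18: p_{NetOne} = 41.2 + 0.3·18 = 46.6.

46.6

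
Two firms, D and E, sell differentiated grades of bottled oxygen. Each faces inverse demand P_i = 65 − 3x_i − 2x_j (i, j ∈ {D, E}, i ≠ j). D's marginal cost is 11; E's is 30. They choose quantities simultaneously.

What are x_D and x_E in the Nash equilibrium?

Firm D's profit: π = x_D(65 − 3x_D − 2x_E) − 11x_D.
∂π/∂x_D = 54 − 6x_D − 2x_E = 0 ⇒ x_D = 9 − (1/3)x_E.
Similarly x_E = 35/6 − (1/3)x_D.
Solving the two reaction functions simultaneously: (1 − (−1/3)(−1/3))x_D = 9 − (1/3)·(35/6), so (8/9)x_D = 127/18 and x_D = 7.9375.
Then x_E = 35/6 − (1/3)·7.9375 = 3.1875.

7.9375, 3.1875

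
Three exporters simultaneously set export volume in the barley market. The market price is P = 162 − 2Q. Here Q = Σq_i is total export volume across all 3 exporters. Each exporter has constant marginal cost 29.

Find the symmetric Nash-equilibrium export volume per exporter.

A representative exporter's profit is π_i = q_i(162 − 2Q) − 29q_i, with Q = q_i + Σ_{j≠i} q_j.
First-order condition: 133 − 4q_i − 2Σ_{j≠i} q_j = 0.
In a symmetric equilibrium every exporter chooses the same q, so Σ_{j≠i} q_j = 2q. The condition becomes 133 − 8q = 0, giving q = 133/8 = 16.625.

16.625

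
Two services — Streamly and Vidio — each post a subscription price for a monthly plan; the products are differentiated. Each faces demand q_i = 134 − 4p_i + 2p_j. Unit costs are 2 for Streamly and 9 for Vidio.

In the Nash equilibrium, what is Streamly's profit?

2043.04

Streamly's profit: π = (p_{Streamly} − 2)(134 − 4p_{Streamly} + 2p_{Vidio}).
∂π/∂p_{Streamly} = 142 − 8p_{Streamly} + 2p_{Vidio} = 0 ⇒ p_{Streamly} = 17.75 + 0.25p_{Vidio}.
Similarly p_{Vidio} = 21.25 + 0.25p_{Streamly}.
Solving the two reaction functions simultaneously: (1 − (0.25)(0.25))p_{Streamly} = 17.75 + 0.25·21.25, so 0.9375p_{Streamly} = 23.0625 and p_{Streamly} = 24.6.
Then p_{Vidio} = 21.25 + 0.25·24.6 = 27.4.
q_{Streamly} = 134 − 4·24.6 + 2·27.4 = 90.4.
Profit = (24.6 − 2)·90.4 = 2043.04.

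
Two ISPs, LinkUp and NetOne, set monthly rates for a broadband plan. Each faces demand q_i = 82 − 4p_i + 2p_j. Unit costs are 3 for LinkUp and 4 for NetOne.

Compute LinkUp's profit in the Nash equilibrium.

655.36

LinkUp's profit: π = (p_{LinkUp} − 3)(82 − 4p_{LinkUp} + 2p_{NetOne}).
∂π/∂p_{LinkUp} = 94 − 8p_{LinkUp} + 2p_{NetOne} = 0 ⇒ p_{LinkUp} = 11.75 + 0.25p_{NetOne}.
Similarly p_{NetOne} = 12.25 + 0.25p_{LinkUp}.
Solving the two reaction functions simultaneously: (1 − (0.25)(0.25))p_{LinkUp} = 11.75 + 0.25·12.25, so 0.9375p_{LinkUp} = 14.8125 and p_{LinkUp} = 15.8.
Then p_{NetOne} = 12.25 + 0.25·15.8 = 16.2.
q_{LinkUp} = 82 − 4·15.8 + 2·16.2 = 51.2.
Profit = (15.8 − 3)·51.2 = 655.36.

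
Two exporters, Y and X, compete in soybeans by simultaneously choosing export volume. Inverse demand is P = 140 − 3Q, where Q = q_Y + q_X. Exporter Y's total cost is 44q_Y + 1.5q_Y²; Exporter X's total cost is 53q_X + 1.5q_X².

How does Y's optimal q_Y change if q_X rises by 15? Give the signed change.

-5

Exporter Y's profit: π = q_Y(140 − 3(q_Y + q_X)) − 44q_Y − 1.5q_Y².
∂π/∂q_Y = 96 − 9q_Y − 3q_X = 0, so q_Y = 32/3 − (1/3)q_X.
The reaction-function slope is −1/3, so a 15-unit rise in q_X moves q_Y by −1/3 × 15 = −5. Y's best response falls — the actions are strategic substitutes.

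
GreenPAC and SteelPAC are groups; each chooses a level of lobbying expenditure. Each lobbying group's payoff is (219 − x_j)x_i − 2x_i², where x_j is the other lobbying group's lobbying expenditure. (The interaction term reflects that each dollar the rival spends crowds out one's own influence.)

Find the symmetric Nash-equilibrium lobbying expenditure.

GreenPAC's payoff is (219 − x_S)x_G − 2x_G².
∂π/∂x_G = 219 − x_S − 4x_G = 0, so x_G = 54.75 − 0.25x_S.
The game is symmetric, so in equilibrium x_S = x_G: the reaction function gives 1.25x_G = 54.75, hence x_G = 43.8.

43.8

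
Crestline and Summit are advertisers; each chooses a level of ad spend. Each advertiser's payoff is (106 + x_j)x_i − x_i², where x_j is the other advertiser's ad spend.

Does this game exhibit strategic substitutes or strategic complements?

strategic complements

Crestline's payoff is (106 + x_S)x_C − x_C².
∂π/∂x_C = 106 + x_S − 2x_C = 0, so x_C = 53 + 0.5x_S.
The best-response slope dx_C/dx_S = 0.5 > 0: the reaction function is upward-sloping, so the choices are strategic complements.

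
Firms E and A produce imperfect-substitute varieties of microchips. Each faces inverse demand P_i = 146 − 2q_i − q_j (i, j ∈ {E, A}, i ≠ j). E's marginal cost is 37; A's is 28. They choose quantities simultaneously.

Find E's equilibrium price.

Firm E's profit: π = q_E(146 − 2q_E − q_A) − 37q_E.
∂π/∂q_E = 109 − 4q_E − q_A = 0 ⇒ q_E = 27.25 − 0.25q_A.
Similarly q_A = 29.5 − 0.25q_E.
Substituting the second reaction function into the first: q_E = 27.25 − 0.25(29.5 − 0.25q_E), which gives 0.9375q_E = 19.875 ⇒ q_E = 21.2.
Then q_A = 29.5 − 0.25·21.2 = 24.2.
P_E = 146 − 2·21.2 − 24.2 = 79.4.

79.4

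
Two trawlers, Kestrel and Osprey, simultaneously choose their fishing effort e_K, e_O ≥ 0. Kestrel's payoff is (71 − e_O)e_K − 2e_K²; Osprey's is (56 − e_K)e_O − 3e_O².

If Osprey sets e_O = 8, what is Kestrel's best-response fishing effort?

Expanding Kestrel's payoff: 71e_K − e_Oe_K − 2e_K².
∂π/∂e_K = 71 − e_O − 4e_K = 0, so e_K = 17.75 − 0.25e_O.
At e_O = 8: e_K = 17.75 − 0.25·8 = 15.75.

15.75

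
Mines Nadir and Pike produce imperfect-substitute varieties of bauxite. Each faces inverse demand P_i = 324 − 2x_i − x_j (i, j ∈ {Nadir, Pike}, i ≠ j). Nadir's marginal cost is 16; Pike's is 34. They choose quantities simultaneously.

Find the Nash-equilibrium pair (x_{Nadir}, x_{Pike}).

Mine Nadir's profit: π = x_{Nadir}(324 − 2x_{Nadir} − x_{Pike}) − 16x_{Nadir}.
∂π/∂x_{Nadir} = 308 − 4x_{Nadir} − x_{Pike} = 0 ⇒ x_{Nadir} = 77 − 0.25x_{Pike}.
Similarly x_{Pike} = 72.5 − 0.25x_{Nadir}.
Plugging x_{Pike} into Nadir's best response: x_{Nadir} = 77 − 0.25(72.5 − 0.25x_{Nadir}) ⇒ 0.9375x_{Nadir} = 58.875, so x_{Nadir} = 62.8.
Then x_{Pike} = 72.5 − 0.25·62.8 = 56.8.

62.8, 56.8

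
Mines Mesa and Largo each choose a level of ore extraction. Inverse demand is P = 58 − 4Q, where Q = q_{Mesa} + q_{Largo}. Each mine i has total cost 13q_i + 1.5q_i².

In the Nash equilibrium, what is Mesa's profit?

49.5

Mine Mesa's profit: π = q_{Mesa}(58 − 4(q_{Mesa} + q_{Largo})) − 13q_{Mesa} − 1.5q_{Mesa}².
∂π/∂q_{Mesa} = 45 − 11q_{Mesa} − 4q_{Largo} = 0, so q_{Mesa} = 45/11 − (4/11)q_{Largo}.
Setting q_{Mesa} = q_{Largo} in the reaction function: q_{Mesa} = 45/11 − (4/11)q_{Mesa}, so q_{Mesa} = (45/11) / (15/11) = 3.
Price P = 58 − 4·6 = 34.
Mesa's profit: (34 − 13)·3 − 1.5(3)² = 49.5.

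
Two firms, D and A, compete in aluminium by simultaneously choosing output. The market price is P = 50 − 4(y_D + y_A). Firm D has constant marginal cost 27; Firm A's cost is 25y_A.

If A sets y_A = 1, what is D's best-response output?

2.375

Firm D's profit: π = y_D(50 − 4(y_D + y_A)) − 27y_D.
∂π/∂y_D = 23 − 8y_D − 4y_A = 0, so y_D = 2.875 − 0.5y_A.
At y_A = 1: y_D = 2.875 − 0.5·1 = 2.375.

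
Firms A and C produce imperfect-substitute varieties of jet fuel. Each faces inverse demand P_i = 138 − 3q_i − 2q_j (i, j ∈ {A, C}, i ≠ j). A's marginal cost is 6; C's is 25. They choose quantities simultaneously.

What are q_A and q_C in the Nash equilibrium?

Firm A's profit: π = q_A(138 − 3q_A − 2q_C) − 6q_A.
∂π/∂q_A = 132 − 6q_A − 2q_C = 0 ⇒ q_A = 22 − (1/3)q_C.
Similarly q_C = 113/6 − (1/3)q_A.
Substituting the second reaction function into the first: q_A = 22 − (1/3)(113/6 − (1/3)q_A), which gives (8/9)q_A = 283/18 ⇒ q_A = 17.6875.
Then q_C = 113/6 − (1/3)·17.6875 = 12.9375.

17.6875, 12.9375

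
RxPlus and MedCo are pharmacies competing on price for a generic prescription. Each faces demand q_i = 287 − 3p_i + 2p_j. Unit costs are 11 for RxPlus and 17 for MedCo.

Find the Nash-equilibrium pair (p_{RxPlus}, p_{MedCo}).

81.125, 83.375

RxPlus's profit: π = (p_{RxPlus} − 11)(287 − 3p_{RxPlus} + 2p_{MedCo}).
∂π/∂p_{RxPlus} = 320 − 6p_{RxPlus} + 2p_{MedCo} = 0 ⇒ p_{RxPlus} = 160/3 + (1/3)p_{MedCo}.
Similarly p_{MedCo} = 169/3 + (1/3)p_{RxPlus}.
Solving the two reaction functions simultaneously: (1 − (1/3)(1/3))p_{RxPlus} = 160/3 + (1/3)·(169/3), so (8/9)p_{RxPlus} = 649/9 and p_{RxPlus} = 81.125.
Then p_{MedCo} = 169/3 + (1/3)·81.125 = 83.375.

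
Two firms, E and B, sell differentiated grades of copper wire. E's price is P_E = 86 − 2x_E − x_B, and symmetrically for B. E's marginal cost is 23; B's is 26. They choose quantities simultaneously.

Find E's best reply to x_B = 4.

Firm E's profit: π = x_E(86 − 2x_E − x_B) − 23x_E.
∂π/∂x_E = 63 − 4x_E − x_B = 0 ⇒ x_E = 15.75 − 0.25x_B.
At x_B = 4: x_E = 15.75 − 0.25·4 = 14.75.

14.75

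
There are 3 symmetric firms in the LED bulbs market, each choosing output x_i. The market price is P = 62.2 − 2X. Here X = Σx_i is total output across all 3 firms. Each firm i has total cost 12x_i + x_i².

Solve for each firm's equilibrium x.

A representative firm's profit is π_i = x_i(62.2 − 2X) − 12x_i − x_i², with X = x_i + Σ_{j≠i} x_j.
First-order condition: 50.2 − 6x_i − 2Σ_{j≠i} x_j = 0.
With identical firms, set every x_j = x: then 50.2 − 6x − 4x = 0, i.e. x = 50.2/10 = 5.02.

5.02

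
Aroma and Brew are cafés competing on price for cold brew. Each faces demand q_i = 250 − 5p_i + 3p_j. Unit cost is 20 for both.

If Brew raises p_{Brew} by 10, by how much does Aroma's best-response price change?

3

Aroma's profit: π = (p_{Aroma} − 20)(250 − 5p_{Aroma} + 3p_{Brew}).
∂π/∂p_{Aroma} = 350 − 10p_{Aroma} + 3p_{Brew} = 0 ⇒ p_{Aroma} = 35 + 0.3p_{Brew}.
The reaction-function slope is 0.3, so a 10-unit rise in p_{Brew} moves p_{Aroma} by 0.3 × 10 = 3. Aroma's best response rises — the actions are strategic complements.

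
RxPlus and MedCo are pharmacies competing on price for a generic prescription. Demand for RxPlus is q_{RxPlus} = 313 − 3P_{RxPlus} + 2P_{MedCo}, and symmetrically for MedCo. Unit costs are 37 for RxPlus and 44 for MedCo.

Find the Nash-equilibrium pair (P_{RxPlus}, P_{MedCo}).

RxPlus's profit: π = (P_{RxPlus} − 37)(313 − 3P_{RxPlus} + 2P_{MedCo}).
∂π/∂P_{RxPlus} = 424 − 6P_{RxPlus} + 2P_{MedCo} = 0 ⇒ P_{RxPlus} = 212/3 + (1/3)P_{MedCo}.
Similarly P_{MedCo} = 445/6 + (1/3)P_{RxPlus}.
Solving the two reaction functions simultaneously: (1 − (1/3)(1/3))P_{RxPlus} = 212/3 + (1/3)·(445/6), so (8/9)P_{RxPlus} = 1717/18 and P_{RxPlus} = 107.3125.
Then P_{MedCo} = 445/6 + (1/3)·107.3125 = 109.9375.

107.3125, 109.9375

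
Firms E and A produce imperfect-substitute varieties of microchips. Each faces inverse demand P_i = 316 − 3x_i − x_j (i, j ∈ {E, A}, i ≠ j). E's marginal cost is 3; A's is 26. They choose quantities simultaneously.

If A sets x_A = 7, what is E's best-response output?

51

Firm E's profit: π = x_E(316 − 3x_E − x_A) − 3x_E.
∂π/∂x_E = 313 − 6x_E − x_A = 0 ⇒ x_E = 313/6 − (1/6)x_A.
At x_A = 7: x_E = 313/6 − (1/6)·7 = 51.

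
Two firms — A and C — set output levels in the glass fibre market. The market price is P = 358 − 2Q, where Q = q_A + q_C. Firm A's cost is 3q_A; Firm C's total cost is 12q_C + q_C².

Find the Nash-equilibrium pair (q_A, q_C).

Firm A's profit: π = q_A(358 − 2(q_A + q_C)) − 3q_A.
∂π/∂q_A = 355 − 4q_A − 2q_C = 0, so q_A = 88.75 − 0.5q_C.
For C: ∂π/∂q_C = 346 − 6q_C − 2q_A = 0 ⇒ q_C = 173/3 − (1/3)q_A.
Plugging q_C into A's best response: q_A = 88.75 − 0.5(173/3 − (1/3)q_A) ⇒ (5/6)q_A = 719/12, so q_A = 71.9.
Then q_C = 173/3 − (1/3)·71.9 = 33.7.

71.9, 33.7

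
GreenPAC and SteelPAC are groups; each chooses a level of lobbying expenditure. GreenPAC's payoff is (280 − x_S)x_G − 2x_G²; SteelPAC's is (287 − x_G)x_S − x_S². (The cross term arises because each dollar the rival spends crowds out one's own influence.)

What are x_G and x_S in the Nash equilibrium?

39, 124

Expanding GreenPAC's payoff: 280x_G − x_Sx_G − 2x_G².
∂π/∂x_G = 280 − x_S − 4x_G = 0, so x_G = 70 − 0.25x_S.
Likewise for SteelPAC: x_S = 143.5 − 0.5x_G.
Substituting the second reaction function into the first: x_G = 70 − 0.25(143.5 − 0.5x_G), which gives 0.875x_G = 34.125 ⇒ x_G = 39.
Then x_S = 143.5 − 0.5·39 = 124.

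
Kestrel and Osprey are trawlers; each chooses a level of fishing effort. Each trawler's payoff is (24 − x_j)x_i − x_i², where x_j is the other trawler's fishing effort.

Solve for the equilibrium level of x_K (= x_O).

Kestrel's payoff is (24 − x_O)x_K − x_K².
∂π/∂x_K = 24 − x_O − 2x_K = 0, so x_K = 12 − 0.5x_O.
By symmetry x_O = x_K; substituting into the reaction function, 1.5x_K = 12 and x_K = 8.

8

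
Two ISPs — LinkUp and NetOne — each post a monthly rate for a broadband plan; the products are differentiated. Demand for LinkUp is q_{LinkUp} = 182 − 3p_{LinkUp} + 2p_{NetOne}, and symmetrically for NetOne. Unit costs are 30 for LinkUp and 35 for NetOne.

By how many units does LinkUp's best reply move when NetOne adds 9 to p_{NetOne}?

3

LinkUp's profit: π = (p_{LinkUp} − 30)(182 − 3p_{LinkUp} + 2p_{NetOne}).
∂π/∂p_{LinkUp} = 272 − 6p_{LinkUp} + 2p_{NetOne} = 0 ⇒ p_{LinkUp} = 136/3 + (1/3)p_{NetOne}.
The reaction-function slope is 1/3, so a 9-unit rise in p_{NetOne} moves p_{LinkUp} by 1/3 × 9 = 3. LinkUp's best response rises — the actions are strategic complements.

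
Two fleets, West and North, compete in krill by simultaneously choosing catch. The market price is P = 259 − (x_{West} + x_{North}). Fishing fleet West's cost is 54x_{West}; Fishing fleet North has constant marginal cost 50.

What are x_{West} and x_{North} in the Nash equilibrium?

Fishing fleet West's profit: π = x_{West}(259 − (x_{West} + x_{North})) − 54x_{West}.
∂π/∂x_{West} = 205 − 2x_{West} − x_{North} = 0, so x_{West} = 102.5 − 0.5x_{North}.
By the same steps for North: x_{North} = 104.5 − 0.5x_{West}.
Plugging x_{North} into West's best response: x_{West} = 102.5 − 0.5(104.5 − 0.5x_{West}) ⇒ 0.75x_{West} = 50.25, so x_{West} = 67.
Then x_{North} = 104.5 − 0.5·67 = 71.

67, 71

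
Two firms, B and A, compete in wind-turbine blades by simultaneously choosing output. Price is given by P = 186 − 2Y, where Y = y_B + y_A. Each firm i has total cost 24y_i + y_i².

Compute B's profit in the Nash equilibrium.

Firm B's profit: π = y_B(186 − 2(y_B + y_A)) − 24y_B − y_B².
∂π/∂y_B = 162 − 6y_B − 2y_A = 0, so y_B = 27 − (1/3)y_A.
Setting y_B = y_A in the reaction function: y_B = 27 − (1/3)y_B, so y_B = 27 / (4/3) = 20.25.
Price P = 186 − 2·40.5 = 105.
B's profit: (105 − 24)·20.25 − (20.25)² = 1230.1875.

1230.1875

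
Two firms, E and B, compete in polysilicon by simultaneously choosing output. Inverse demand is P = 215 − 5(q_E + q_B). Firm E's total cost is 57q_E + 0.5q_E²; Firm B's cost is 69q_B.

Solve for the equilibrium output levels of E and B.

10, 9.6

Firm E's profit: π = q_E(215 − 5(q_E + q_B)) − 57q_E − 0.5q_E².
∂π/∂q_E = 158 − 11q_E − 5q_B = 0, so q_E = 158/11 − (5/11)q_B.
For B: ∂π/∂q_B = 146 − 10q_B − 5q_E = 0 ⇒ q_B = 14.6 − 0.5q_E.
Plugging q_B into E's best response: q_E = 158/11 − (5/11)(14.6 − 0.5q_E) ⇒ (17/22)q_E = 85/11, so q_E = 10.
Then q_B = 14.6 − 0.5·10 = 9.6.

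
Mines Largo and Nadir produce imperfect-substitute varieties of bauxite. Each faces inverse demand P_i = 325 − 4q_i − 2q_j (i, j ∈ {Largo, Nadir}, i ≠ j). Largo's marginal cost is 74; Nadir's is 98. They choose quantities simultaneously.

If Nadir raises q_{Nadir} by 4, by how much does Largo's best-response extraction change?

-1

Mine Largo's profit: π = q_{Largo}(325 − 4q_{Largo} − 2q_{Nadir}) − 74q_{Largo}.
∂π/∂q_{Largo} = 251 − 8q_{Largo} − 2q_{Nadir} = 0 ⇒ q_{Largo} = 31.375 − 0.25q_{Nadir}.
The reaction-function slope is −0.25, so a 4-unit rise in q_{Nadir} moves q_{Largo} by −0.25 × 4 = −1. Largo's best response falls — the actions are strategic substitutes.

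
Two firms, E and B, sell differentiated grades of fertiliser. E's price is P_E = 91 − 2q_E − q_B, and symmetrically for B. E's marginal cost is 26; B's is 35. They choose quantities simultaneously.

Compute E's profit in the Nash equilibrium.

Firm E's profit: π = q_E(91 − 2q_E − q_B) − 26q_E.
∂π/∂q_E = 65 − 4q_E − q_B = 0 ⇒ q_E = 16.25 − 0.25q_B.
Similarly q_B = 14 − 0.25q_E.
Substituting the second reaction function into the first: q_E = 16.25 − 0.25(14 − 0.25q_E), which gives 0.9375q_E = 12.75 ⇒ q_E = 13.6.
Then q_B = 14 − 0.25·13.6 = 10.6.
P_E = 91 − 2·13.6 − 10.6 = 53.2.
Profit = (53.2 − 26)·13.6 = 369.92.

369.92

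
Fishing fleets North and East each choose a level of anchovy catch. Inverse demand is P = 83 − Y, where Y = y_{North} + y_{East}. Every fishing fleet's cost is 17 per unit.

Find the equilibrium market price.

39

Fishing fleet North's profit: π = y_{North}(83 − (y_{North} + y_{East})) − 17y_{North}.
∂π/∂y_{North} = 66 − 2y_{North} − y_{East} = 0, so y_{North} = 33 − 0.5y_{East}.
Setting y_{North} = y_{East} in the reaction function: y_{North} = 33 − 0.5y_{North}, so y_{North} = 33 / 1.5 = 22.
Equilibrium price: P = 83 − 44 = 39.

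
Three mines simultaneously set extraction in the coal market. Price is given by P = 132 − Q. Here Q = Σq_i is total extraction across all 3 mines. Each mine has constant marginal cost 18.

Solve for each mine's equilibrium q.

A representative mine's profit is π_i = q_i(132 − Q) − 18q_i, with Q = q_i + Σ_{j≠i} q_j.
First-order condition: 114 − 2q_i − Σ_{j≠i} q_j = 0.
Imposing symmetry (q_j = q for all j) turns Σ_{j≠i} q_j into 2q, so 114 = 4q and q = 28.5.

28.5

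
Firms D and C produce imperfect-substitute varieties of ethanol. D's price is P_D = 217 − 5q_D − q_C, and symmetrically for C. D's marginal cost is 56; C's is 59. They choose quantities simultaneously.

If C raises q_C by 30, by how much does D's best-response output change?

Firm D's profit: π = q_D(217 − 5q_D − q_C) − 56q_D.
∂π/∂q_D = 161 − 10q_D − q_C = 0 ⇒ q_D = 16.1 − 0.1q_C.
The reaction-function slope is −0.1, so a 30-unit rise in q_C moves q_D by −0.1 × 30 = −3. D's best response falls — the actions are strategic substitutes.

-3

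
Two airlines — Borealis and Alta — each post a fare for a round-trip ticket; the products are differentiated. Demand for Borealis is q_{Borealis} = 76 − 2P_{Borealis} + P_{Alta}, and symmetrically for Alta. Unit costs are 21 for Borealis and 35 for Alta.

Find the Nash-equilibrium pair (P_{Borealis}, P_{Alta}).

41.2, 46.8

Borealis's profit: π = (P_{Borealis} − 21)(76 − 2P_{Borealis} + P_{Alta}).
∂π/∂P_{Borealis} = 118 − 4P_{Borealis} + P_{Alta} = 0 ⇒ P_{Borealis} = 29.5 + 0.25P_{Alta}.
Similarly P_{Alta} = 36.5 + 0.25P_{Borealis}.
Substituting the second reaction function into the first: P_{Borealis} = 29.5 + 0.25(36.5 + 0.25P_{Borealis}), which gives 0.9375P_{Borealis} = 38.625 ⇒ P_{Borealis} = 41.2.
Then P_{Alta} = 36.5 + 0.25·41.2 = 46.8.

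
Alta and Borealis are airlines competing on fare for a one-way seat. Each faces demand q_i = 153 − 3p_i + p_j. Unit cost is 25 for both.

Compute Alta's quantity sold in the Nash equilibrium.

61.8

Alta's profit: π = (p_{Alta} − 25)(153 − 3p_{Alta} + p_{Borealis}).
∂π/∂p_{Alta} = 228 − 6p_{Alta} + p_{Borealis} = 0 ⇒ p_{Alta} = 38 + (1/6)p_{Borealis}.
The game is symmetric, so in equilibrium p_{Borealis} = p_{Alta}: the reaction function gives (5/6)p_{Alta} = 38, hence p_{Alta} = 45.6.
q_{Alta} = 153 − 3·45.6 + 45.6 = 61.8.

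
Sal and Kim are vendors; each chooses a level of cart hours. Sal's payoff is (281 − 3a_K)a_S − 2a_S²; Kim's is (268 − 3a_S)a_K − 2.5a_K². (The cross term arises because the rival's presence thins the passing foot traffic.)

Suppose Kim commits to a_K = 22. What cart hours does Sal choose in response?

Expanding Sal's payoff: 281a_S − 3a_Ka_S − 2a_S².
∂π/∂a_S = 281 − 3a_K − 4a_S = 0, so a_S = 70.25 − 0.75a_K.
At a_K = 22: a_S = 70.25 − 0.75·22 = 53.75.

53.75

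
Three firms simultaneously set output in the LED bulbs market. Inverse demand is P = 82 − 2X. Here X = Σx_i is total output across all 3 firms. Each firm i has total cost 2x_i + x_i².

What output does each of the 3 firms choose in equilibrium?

8

A representative firm's profit is π_i = x_i(82 − 2X) − 2x_i − x_i², with X = x_i + Σ_{j≠i} x_j.
First-order condition: 80 − 6x_i − 2Σ_{j≠i} x_j = 0.
In a symmetric equilibrium every firm chooses the same x, so Σ_{j≠i} x_j = 2x. The condition becomes 80 − 10x = 0, giving x = 80/10 = 8.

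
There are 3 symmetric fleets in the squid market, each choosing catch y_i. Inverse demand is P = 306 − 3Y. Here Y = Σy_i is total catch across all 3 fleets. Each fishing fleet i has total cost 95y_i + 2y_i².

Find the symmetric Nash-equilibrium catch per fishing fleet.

A representative fishing fleet's profit is π_i = y_i(306 − 3Y) − 95y_i − 2y_i², with Y = y_i + Σ_{j≠i} y_j.
First-order condition: 211 − 10y_i − 3Σ_{j≠i} y_j = 0.
In a symmetric equilibrium every fishing fleet chooses the same y, so Σ_{j≠i} y_j = 2y. The condition becomes 211 − 16y = 0, giving y = 211/16 = 13.1875.

13.1875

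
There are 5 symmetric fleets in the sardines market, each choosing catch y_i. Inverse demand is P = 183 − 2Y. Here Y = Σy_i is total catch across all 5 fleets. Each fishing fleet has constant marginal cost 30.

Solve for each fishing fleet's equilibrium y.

A representative fishing fleet's profit is π_i = y_i(183 − 2Y) − 30y_i, with Y = y_i + Σ_{j≠i} y_j.
First-order condition: 153 − 4y_i − 2Σ_{j≠i} y_j = 0.
Imposing symmetry (y_j = y for all j) turns Σ_{j≠i} y_j into 4y, so 153 = 12y and y = 12.75.

12.75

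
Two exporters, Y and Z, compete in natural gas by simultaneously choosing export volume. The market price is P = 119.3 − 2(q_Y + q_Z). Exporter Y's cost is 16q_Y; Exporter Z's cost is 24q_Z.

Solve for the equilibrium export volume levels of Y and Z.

18.55, 14.55

Exporter Y's profit: π = q_Y(119.3 − 2(q_Y + q_Z)) − 16q_Y.
∂π/∂q_Y = 103.3 − 4q_Y − 2q_Z = 0, so q_Y = 25.825 − 0.5q_Z.
By the same steps for Z: q_Z = 23.825 − 0.5q_Y.
Solving the two reaction functions simultaneously: (1 − (−0.5)(−0.5))q_Y = 25.825 − 0.5·23.825, so 0.75q_Y = 13.9125 and q_Y = 18.55.
Then q_Z = 23.825 − 0.5·18.55 = 14.55.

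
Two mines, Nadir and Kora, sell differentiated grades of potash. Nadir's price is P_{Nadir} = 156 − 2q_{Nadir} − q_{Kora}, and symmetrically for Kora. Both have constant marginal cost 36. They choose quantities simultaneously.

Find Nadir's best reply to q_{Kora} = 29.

22.75

Mine Nadir's profit: π = q_{Nadir}(156 − 2q_{Nadir} − q_{Kora}) − 36q_{Nadir}.
∂π/∂q_{Nadir} = 120 − 4q_{Nadir} − q_{Kora} = 0 ⇒ q_{Nadir} = 30 − 0.25q_{Kora}.
At q_{Kora} = 29: q_{Nadir} = 30 − 0.25·29 = 22.75.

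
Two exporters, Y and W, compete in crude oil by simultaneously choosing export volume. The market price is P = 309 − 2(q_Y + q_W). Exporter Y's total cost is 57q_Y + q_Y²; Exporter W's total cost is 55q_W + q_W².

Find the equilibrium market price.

182.5

Exporter Y's profit: π = q_Y(309 − 2(q_Y + q_W)) − 57q_Y − q_Y².
∂π/∂q_Y = 252 − 6q_Y − 2q_W = 0, so q_Y = 42 − (1/3)q_W.
By the same steps for W: q_W = 127/3 − (1/3)q_Y.
Substituting the second reaction function into the first: q_Y = 42 − (1/3)(127/3 − (1/3)q_Y), which gives (8/9)q_Y = 251/9 ⇒ q_Y = 31.375.
Then q_W = 127/3 − (1/3)·31.375 = 31.875.
Equilibrium price: P = 309 − 2·63.25 = 182.5.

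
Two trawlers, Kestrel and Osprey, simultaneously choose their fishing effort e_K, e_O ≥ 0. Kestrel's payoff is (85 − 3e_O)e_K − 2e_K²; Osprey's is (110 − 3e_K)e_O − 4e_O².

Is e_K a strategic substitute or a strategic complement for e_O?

Expanding Kestrel's payoff: 85e_K − 3e_Oe_K − 2e_K².
∂π/∂e_K = 85 − 3e_O − 4e_K = 0, so e_K = 21.25 − 0.75e_O.
The best-response slope de_K/de_O = −0.75 < 0: the reaction function is downward-sloping, so the choices are strategic substitutes.

strategic substitutes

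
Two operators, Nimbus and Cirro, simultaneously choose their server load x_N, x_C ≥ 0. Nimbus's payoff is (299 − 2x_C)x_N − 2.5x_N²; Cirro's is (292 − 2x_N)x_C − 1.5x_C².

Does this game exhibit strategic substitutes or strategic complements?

Expanding Nimbus's payoff: 299x_N − 2x_Cx_N − 2.5x_N².
∂π/∂x_N = 299 − 2x_C − 5x_N = 0, so x_N = 59.8 − 0.4x_C.
The best-response slope dx_N/dx_C = −0.4 < 0: the reaction function is downward-sloping, so the choices are strategic substitutes.

strategic substitutes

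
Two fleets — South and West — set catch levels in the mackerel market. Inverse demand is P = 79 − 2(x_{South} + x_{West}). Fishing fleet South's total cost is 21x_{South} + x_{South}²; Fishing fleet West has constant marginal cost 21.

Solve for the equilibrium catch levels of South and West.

Fishing fleet South's profit: π = x_{South}(79 − 2(x_{South} + x_{West})) − 21x_{South} − x_{South}².
∂π/∂x_{South} = 58 − 6x_{South} − 2x_{West} = 0, so x_{South} = 29/3 − (1/3)x_{West}.
For West: ∂π/∂x_{West} = 58 − 4x_{West} − 2x_{South} = 0 ⇒ x_{West} = 14.5 − 0.5x_{South}.
Plugging x_{West} into South's best response: x_{South} = 29/3 − (1/3)(14.5 − 0.5x_{South}) ⇒ (5/6)x_{South} = 29/6, so x_{South} = 5.8.
Then x_{West} = 14.5 − 0.5·5.8 = 11.6.

5.8, 11.6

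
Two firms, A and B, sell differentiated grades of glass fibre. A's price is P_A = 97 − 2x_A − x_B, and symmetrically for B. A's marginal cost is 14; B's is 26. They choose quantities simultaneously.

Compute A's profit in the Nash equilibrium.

605.52

Firm A's profit: π = x_A(97 − 2x_A − x_B) − 14x_A.
∂π/∂x_A = 83 − 4x_A − x_B = 0 ⇒ x_A = 20.75 − 0.25x_B.
Similarly x_B = 17.75 − 0.25x_A.
Substituting the second reaction function into the first: x_A = 20.75 − 0.25(17.75 − 0.25x_A), which gives 0.9375x_A = 16.3125 ⇒ x_A = 17.4.
Then x_B = 17.75 − 0.25·17.4 = 13.4.
P_A = 97 − 2·17.4 − 13.4 = 48.8.
Profit = (48.8 − 14)·17.4 = 605.52.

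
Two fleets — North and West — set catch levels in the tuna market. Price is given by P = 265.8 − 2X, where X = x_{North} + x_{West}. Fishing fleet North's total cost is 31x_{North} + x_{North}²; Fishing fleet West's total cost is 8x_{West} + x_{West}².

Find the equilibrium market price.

Fishing fleet North's profit: π = x_{North}(265.8 − 2(x_{North} + x_{West})) − 31x_{North} − x_{North}².
∂π/∂x_{North} = 234.8 − 6x_{North} − 2x_{West} = 0, so x_{North} = 587/15 − (1/3)x_{West}.
By the same steps for West: x_{West} = 1289/30 − (1/3)x_{North}.
Solving the two reaction functions simultaneously: (1 − (−1/3)(−1/3))x_{North} = 587/15 − (1/3)·(1289/30), so (8/9)x_{North} = 2233/90 and x_{North} = 27.9125.
Then x_{West} = 1289/30 − (1/3)·27.9125 = 33.6625.
Equilibrium price: P = 265.8 − 2·61.575 = 142.65.

142.65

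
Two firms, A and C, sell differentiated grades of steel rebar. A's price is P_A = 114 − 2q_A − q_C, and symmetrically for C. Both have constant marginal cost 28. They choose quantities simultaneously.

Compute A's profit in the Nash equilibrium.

591.68

Firm A's profit: π = q_A(114 − 2q_A − q_C) − 28q_A.
∂π/∂q_A = 86 − 4q_A − q_C = 0 ⇒ q_A = 21.5 − 0.25q_C.
By symmetry q_C = q_A; substituting into the reaction function, 1.25q_A = 21.5 and q_A = 17.2.
P_A = 114 − 2·17.2 − 17.2 = 62.4.
Profit = (62.4 − 28)·17.2 = 591.68.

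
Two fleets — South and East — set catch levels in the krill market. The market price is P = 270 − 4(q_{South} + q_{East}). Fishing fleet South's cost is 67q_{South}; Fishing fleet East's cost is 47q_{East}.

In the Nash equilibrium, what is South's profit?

930.25

Fishing fleet South's profit: π = q_{South}(270 − 4(q_{South} + q_{East})) − 67q_{South}.
∂π/∂q_{South} = 203 − 8q_{South} − 4q_{East} = 0, so q_{South} = 25.375 − 0.5q_{East}.
By the same steps for East: q_{East} = 27.875 − 0.5q_{South}.
Solving the two reaction functions simultaneously: (1 − (−0.5)(−0.5))q_{South} = 25.375 − 0.5·27.875, so 0.75q_{South} = 11.4375 and q_{South} = 15.25.
Then q_{East} = 27.875 − 0.5·15.25 = 20.25.
Price P = 270 − 4·35.5 = 128.
South's profit: (128 − 67)·15.25 = 930.25.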